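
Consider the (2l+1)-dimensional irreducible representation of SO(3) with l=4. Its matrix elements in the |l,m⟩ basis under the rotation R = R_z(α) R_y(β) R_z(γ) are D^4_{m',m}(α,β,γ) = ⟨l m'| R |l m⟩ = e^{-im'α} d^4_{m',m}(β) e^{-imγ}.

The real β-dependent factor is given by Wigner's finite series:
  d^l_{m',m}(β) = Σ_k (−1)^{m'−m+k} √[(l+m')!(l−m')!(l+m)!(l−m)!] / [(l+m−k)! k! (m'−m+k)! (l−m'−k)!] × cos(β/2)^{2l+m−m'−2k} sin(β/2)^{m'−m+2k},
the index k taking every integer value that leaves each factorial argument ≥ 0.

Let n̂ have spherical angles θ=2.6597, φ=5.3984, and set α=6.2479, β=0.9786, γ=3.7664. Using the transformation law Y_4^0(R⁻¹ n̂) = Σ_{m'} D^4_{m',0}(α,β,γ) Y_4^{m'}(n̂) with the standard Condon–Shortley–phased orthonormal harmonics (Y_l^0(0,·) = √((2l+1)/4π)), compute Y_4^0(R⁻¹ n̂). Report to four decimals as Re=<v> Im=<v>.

Need the full column D^4_{m',0} for m'=−4..4 at α=6.2479, β=0.9786, γ=3.7664.
cos(β/2)=0.882662, sin(β/2)=0.470008
d^4_{-4,0}: single k=4 term ⇒ +0.247827;  D = +0.245363-0.034863i
d^4_{-3,0}: k∈[3..4] ⇒ +0.658192 -0.186627 = +0.471565;  D = +0.468925-0.049825i
d^4_{-2,0}: k∈[2..4] ⇒ +0.991057 -0.749358 +0.079679 = +0.321378;  D = +0.320578-0.022661i
d^4_{-1,0}: k∈[1..4] ⇒ +0.877368 -1.492639 +0.423230 -0.020001 = -0.212042;  D = -0.211910+0.007480i
d^4_{0,0}: k∈[0..4] ⇒ +0.368431 -1.671466 +1.066355 -0.134382 +0.002381 = -0.368681;  D = -0.368681+0.000000i
d^4_{1,0}: k∈[0..3] ⇒ -0.877368 +1.492639 -0.423230 +0.020001 = +0.212042;  D = +0.211910+0.007480i
d^4_{2,0}: k∈[0..2] ⇒ +0.991057 -0.749358 +0.079679 = +0.321378;  D = +0.320578+0.022661i
d^4_{3,0}: k∈[0..1] ⇒ -0.658192 +0.186627 = -0.471565;  D = -0.468925-0.049825i
d^4_{4,0}: single k=0 term ⇒ +0.247827;  D = +0.245363+0.034863i
Y_4^{m'}(θ=2.6597,φ=5.3984) and Σ D·Y over m':
  (+0.2454-0.0349i)·(-0.0188-0.0079i)  (+0.4689-0.0498i)·(+0.0976-0.0517i)  (+0.3206-0.0227i)·(-0.0638+0.3167i)  (-0.2119+0.0075i)·(-0.3072-0.3753i)  (-0.3687+0.0000i)·(+0.1082+0.0000i)  (+0.2119+0.0075i)·(+0.3072-0.3753i)  (+0.3206+0.0227i)·(-0.0638-0.3167i)  (-0.4689-0.0498i)·(-0.0976-0.0517i)  (+0.2454+0.0349i)·(-0.0188+0.0079i)
Y_4^0(R⁻¹ n̂) = +0.145939+0.000000i

Re=0.1459 Im=0.0000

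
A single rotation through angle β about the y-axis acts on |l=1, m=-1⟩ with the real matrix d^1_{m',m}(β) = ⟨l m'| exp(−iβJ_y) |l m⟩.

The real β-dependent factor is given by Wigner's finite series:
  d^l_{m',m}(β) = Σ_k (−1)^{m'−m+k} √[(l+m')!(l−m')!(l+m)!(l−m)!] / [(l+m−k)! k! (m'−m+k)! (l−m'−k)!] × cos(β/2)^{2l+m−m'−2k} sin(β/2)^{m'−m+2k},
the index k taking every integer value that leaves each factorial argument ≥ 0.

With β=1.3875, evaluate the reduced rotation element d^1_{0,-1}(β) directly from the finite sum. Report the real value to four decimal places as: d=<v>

d^1_{0,-1}(β=1.3875) via Wigner's sum:
With c≡cos(β/2)=0.768854 and s≡sin(β/2)=0.639425, N=[1·1·1·2]^{1/2}=1.414214
k: max(0,(-1)−(0))=0 … min(1+(-1),1−(0))=0
  k=0: (−1)^1·1.4142/(1)·0.7689^1·0.6394^1 = -0.695261
d^1_{0,-1}(1.3875) = -0.695261

d=-0.6953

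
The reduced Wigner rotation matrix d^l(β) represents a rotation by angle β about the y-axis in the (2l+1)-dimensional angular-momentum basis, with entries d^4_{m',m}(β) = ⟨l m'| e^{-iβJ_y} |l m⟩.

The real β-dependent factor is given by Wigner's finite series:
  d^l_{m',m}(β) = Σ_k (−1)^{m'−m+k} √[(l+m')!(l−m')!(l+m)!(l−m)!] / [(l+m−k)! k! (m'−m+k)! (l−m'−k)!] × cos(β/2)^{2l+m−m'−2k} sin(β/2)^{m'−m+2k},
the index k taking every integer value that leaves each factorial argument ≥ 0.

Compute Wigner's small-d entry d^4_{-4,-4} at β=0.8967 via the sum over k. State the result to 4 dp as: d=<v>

d=0.4349

d^4_{-4,-4}(β=0.8967) via Wigner's sum:
With c≡cos(β/2)=0.901164 and s≡sin(β/2)=0.433479, N=[1·40320·1·40320]^{1/2}=40320.000000
k∈{0} keeps every argument non-negative
  k=0: (−1)^0·40320.0000/(40320)·0.9012^8·0.4335^0 = +0.434940
d^4_{-4,-4}(0.8967) = +0.434940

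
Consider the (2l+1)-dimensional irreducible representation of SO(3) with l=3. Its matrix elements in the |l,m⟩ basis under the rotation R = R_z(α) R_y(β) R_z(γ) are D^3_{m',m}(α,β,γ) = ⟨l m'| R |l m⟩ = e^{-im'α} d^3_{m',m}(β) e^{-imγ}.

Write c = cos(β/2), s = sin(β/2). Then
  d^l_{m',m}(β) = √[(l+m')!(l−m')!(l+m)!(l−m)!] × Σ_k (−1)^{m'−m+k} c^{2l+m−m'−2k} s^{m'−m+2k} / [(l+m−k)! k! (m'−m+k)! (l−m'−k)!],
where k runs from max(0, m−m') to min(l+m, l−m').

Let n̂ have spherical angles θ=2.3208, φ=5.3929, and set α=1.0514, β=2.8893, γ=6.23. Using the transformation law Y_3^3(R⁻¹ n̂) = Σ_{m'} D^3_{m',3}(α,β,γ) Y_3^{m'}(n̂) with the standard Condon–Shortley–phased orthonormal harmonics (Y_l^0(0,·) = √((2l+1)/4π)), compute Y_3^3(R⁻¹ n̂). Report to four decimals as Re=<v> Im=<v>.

Re=0.2096 Im=0.0573

Need the full column D^3_{m',3} for m'=−3..3 at α=1.0514, β=2.8893, γ=6.23.
cos(β/2)=0.125812, sin(β/2)=0.992054
d^3_{-3,3}: single k=6 term ⇒ +0.953262;  D = -0.939169-0.163307i
d^3_{-2,3}: single k=5 term ⇒ +0.296125;  D = -0.188850+0.228091i
d^3_{-1,3}: single k=4 term ⇒ +0.059379;  D = +0.020909+0.055576i
d^3_{0,3}: single k=3 term ⇒ +0.008695;  D = +0.008585+0.001382i
d^3_{1,3}: single k=2 term ⇒ +0.000955;  D = +0.000600-0.000743i
d^3_{2,3}: single k=1 term ⇒ +0.000077;  D = -0.000028-0.000071i
d^3_{3,3}: single k=0 term ⇒ +0.000004;  D = -0.000004-0.000001i
Y_3^{m'}(θ=2.3208,φ=5.3929) and Σ D·Y over m':
  (-0.9392-0.1633i)·(-0.1457+0.0741i)  (-0.1889+0.2281i)·(+0.0777-0.3648i)  (+0.0209+0.0556i)·(+0.1969+0.2432i)  (+0.0086+0.0014i)·(+0.1722+0.0000i)  (+0.0006-0.0007i)·(-0.1969+0.2432i)  (-0.0000-0.0001i)·(+0.0777+0.3648i)  (-0.0000-0.0000i)·(+0.1457+0.0741i)
Y_3^3(R⁻¹ n̂) = +0.209603+0.057313i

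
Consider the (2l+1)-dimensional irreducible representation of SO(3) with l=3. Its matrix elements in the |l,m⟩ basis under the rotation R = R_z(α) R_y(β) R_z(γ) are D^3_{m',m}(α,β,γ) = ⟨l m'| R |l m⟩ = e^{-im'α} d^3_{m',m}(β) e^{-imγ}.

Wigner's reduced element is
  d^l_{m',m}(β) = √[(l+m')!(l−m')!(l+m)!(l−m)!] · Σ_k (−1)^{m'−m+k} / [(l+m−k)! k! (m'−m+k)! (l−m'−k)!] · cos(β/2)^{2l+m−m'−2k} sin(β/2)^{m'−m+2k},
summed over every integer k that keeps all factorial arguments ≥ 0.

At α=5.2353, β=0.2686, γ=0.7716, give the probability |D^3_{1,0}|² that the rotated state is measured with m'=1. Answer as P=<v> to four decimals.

First d^3_{1,0}(β=0.2686), then the phase factors e^{-i(1)α} and e^{-i(0)γ}:
Half-angle: c=0.990995, s=0.133897. N=√(24·2·6·6)=41.569219
The bounds max(0,m−m')=0 and min(l+m,l−m')=2 give 3 terms
  k=0: (−1)^1·41.5692/(12)·0.9910^5·0.1339^1 = -0.443321
  k=1: (−1)^2·41.5692/(4)·0.9910^3·0.1339^3 = +0.024279
  k=2: (−1)^3·41.5692/(12)·0.9910^1·0.1339^5 = -0.000148
d^3_{1,0}(0.2686) = -0.443321 +0.024279 -0.000148 = -0.419189
|D^3_{1,0}|² = |d^3_{1,0}(β)|² = (-0.419189)² = 0.175720 (the z-rotation phases have unit modulus)

P=0.1757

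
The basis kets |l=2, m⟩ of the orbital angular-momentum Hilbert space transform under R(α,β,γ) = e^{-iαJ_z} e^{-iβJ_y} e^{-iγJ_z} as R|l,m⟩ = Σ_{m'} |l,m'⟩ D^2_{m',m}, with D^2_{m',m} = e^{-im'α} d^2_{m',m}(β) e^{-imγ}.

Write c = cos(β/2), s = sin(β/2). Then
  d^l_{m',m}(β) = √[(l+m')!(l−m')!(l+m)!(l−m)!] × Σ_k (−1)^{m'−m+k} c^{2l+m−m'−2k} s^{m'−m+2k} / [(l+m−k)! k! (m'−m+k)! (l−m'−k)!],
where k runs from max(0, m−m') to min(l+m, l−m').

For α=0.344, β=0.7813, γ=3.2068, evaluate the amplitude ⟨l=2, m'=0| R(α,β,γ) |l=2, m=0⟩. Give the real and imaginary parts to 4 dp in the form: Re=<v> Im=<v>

Re=0.2561 Im=0.0000

Split into d^2_{0,0}(β=0.7813) × two z-phases.
With c≡cos(β/2)=0.924662 and s≡sin(β/2)=0.380790, N=[2·2·2·2]^{1/2}=4.000000
k: max(0,(0)−(0))=0 … min(2+(0),2−(0))=2
  k=0: (−1)^0·4.0000/(4)·0.9247^4·0.3808^0 = +0.731024
  k=1: (−1)^1·4.0000/(1)·0.9247^2·0.3808^2 = -0.495902
  k=2: (−1)^2·4.0000/(4)·0.9247^0·0.3808^4 = +0.021025
d^2_{0,0}(0.7813) = +0.731024 -0.495902 +0.021025 = +0.256147
Phases: e^{-i·(0)·0.344}=+1.000000+0.000000i, e^{-i·(0)·3.2068}=+1.000000+0.000000i ⇒ D=+0.256147+0.000000i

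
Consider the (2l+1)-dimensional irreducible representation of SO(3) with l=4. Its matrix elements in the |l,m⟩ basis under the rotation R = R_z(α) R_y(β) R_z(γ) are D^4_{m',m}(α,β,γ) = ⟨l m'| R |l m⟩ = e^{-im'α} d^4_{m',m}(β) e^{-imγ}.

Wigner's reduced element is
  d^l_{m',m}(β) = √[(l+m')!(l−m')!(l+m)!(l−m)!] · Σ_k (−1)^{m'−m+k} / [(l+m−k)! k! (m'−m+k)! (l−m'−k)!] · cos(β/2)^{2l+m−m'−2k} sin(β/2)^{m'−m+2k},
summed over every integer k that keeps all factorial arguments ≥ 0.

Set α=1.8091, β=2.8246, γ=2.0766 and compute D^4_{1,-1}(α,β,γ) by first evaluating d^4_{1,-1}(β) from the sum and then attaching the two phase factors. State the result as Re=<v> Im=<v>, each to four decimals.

Split into d^4_{1,-1}(β=2.8246) × two z-phases.
c=cos(2.8246/2)=0.157834, s=sin(2.8246/2)=0.987466; N=√[120·6·6·120]=720.000000
The bounds max(0,m−m')=0 and min(l+m,l−m')=3 give 4 terms
  k=0: (−1)^2·720.0000/(72)·0.1578^6·0.9875^2 = +0.000151
  k=1: (−1)^3·720.0000/(24)·0.1578^4·0.9875^4 = -0.017701
  k=2: (−1)^4·720.0000/(48)·0.1578^2·0.9875^6 = +0.346435
  k=3: (−1)^5·720.0000/(720)·0.1578^0·0.9875^8 = -0.904016
d^4_{1,-1}(2.8246) = +0.000151 -0.017701 +0.346435 -0.904016 = -0.575132
D = (-0.236055-0.971740i)·(-0.575132)·(-0.484511+0.874785i) = -0.554677-0.152019i

Re=-0.5547 Im=-0.1520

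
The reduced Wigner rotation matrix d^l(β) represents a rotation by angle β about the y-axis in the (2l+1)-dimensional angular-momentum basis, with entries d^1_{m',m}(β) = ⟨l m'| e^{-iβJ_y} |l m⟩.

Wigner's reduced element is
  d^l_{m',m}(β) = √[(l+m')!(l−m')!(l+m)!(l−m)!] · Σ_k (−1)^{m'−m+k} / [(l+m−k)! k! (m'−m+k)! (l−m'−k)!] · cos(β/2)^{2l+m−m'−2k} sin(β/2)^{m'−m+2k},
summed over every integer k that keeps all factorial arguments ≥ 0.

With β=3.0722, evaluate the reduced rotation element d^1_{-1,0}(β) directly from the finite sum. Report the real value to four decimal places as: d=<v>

d=0.0490

d^1_{-1,0}(β=3.0722) via Wigner's sum:
c=cos(3.0722/2)=0.034689, s=sin(3.0722/2)=0.999398; N=√[1·2·1·1]=1.414214
Admissible k: 1..1 (factorial args all ≥0)
  k=1: (−1)^0·1.4142/(1)·0.0347^1·0.9994^1 = +0.049029
d^1_{-1,0}(3.0722) = +0.049029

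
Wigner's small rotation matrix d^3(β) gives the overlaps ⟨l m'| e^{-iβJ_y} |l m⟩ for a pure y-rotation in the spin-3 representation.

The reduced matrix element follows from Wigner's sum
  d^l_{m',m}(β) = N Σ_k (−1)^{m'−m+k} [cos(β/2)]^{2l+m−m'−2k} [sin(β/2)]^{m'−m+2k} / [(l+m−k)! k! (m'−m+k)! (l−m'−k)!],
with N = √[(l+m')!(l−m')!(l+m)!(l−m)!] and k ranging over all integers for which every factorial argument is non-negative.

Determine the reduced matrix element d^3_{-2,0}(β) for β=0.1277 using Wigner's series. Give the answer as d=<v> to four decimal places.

d^3_{-2,0}(β=0.1277) via Wigner's sum:
Half-angle: c=0.997962, s=0.063807. N=√(1·120·6·6)=65.726707
k∈{2,3} keeps every argument non-negative
  k=2: (−1)^0·65.7267/(12)·0.9980^4·0.0638^2 = +0.022118
  k=3: (−1)^1·65.7267/(12)·0.9980^2·0.0638^4 = -0.000090
d^3_{-2,0}(0.1277) = +0.022118 -0.000090 = +0.022028

d=0.0220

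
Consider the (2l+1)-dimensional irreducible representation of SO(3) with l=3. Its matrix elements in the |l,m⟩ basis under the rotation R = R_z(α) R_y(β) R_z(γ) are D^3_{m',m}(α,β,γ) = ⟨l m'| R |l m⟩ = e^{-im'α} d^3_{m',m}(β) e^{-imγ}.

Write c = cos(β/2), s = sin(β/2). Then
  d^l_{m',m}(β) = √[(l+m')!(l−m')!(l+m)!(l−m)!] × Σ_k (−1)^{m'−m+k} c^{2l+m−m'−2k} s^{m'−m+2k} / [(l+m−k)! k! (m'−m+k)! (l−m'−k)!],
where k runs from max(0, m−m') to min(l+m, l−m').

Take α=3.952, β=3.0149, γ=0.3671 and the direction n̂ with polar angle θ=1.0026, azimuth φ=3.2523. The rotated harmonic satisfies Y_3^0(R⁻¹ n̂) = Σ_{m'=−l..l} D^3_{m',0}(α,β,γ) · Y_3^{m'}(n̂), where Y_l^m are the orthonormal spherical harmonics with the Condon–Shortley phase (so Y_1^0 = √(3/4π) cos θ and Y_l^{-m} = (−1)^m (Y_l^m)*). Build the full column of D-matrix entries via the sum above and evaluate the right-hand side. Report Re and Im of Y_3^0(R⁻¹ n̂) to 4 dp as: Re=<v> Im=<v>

Re=0.3337 Im=0.0000

Need the full column D^3_{m',0} for m'=−3..3 at α=3.952, β=3.0149, γ=0.3671.
cos(β/2)=0.063304, sin(β/2)=0.997994
d^3_{-3,0}: single k=3 term ⇒ +0.001128;  D = +0.000855-0.000735i
d^3_{-2,0}: k∈[2..3] ⇒ +0.000088 -0.021774 = -0.021686;  D = +0.001084-0.021659i
d^3_{-1,0}: k∈[1..3] ⇒ +0.000004 -0.002621 +0.217101 = +0.214484;  D = -0.147823-0.155408i
d^3_{0,0}: k∈[0..3] ⇒ +0.000000 -0.000144 +0.035778 -0.988026 = -0.952392;  D = -0.952392+0.000000i
d^3_{1,0}: k∈[0..2] ⇒ -0.000004 +0.002621 -0.217101 = -0.214484;  D = +0.147823-0.155408i
d^3_{2,0}: k∈[0..1] ⇒ +0.000088 -0.021774 = -0.021686;  D = +0.001084+0.021659i
d^3_{3,0}: single k=0 term ⇒ -0.001128;  D = -0.000855-0.000735i
Y_3^{m'}(θ=1.0026,φ=3.2523) and Σ D·Y over m':
  (+0.0009-0.0007i)·(-0.2362+0.0815i)  (+0.0011-0.0217i)·(+0.3812-0.0858i)  (-0.1478-0.1554i)·(-0.1212+0.0135i)  (-0.9524+0.0000i)·(-0.3117+0.0000i)  (+0.1478-0.1554i)·(+0.1212+0.0135i)  (+0.0011+0.0217i)·(+0.3812+0.0858i)  (-0.0009-0.0007i)·(+0.2362+0.0815i)
Y_3^0(R⁻¹ n̂) = +0.333713-0.000000i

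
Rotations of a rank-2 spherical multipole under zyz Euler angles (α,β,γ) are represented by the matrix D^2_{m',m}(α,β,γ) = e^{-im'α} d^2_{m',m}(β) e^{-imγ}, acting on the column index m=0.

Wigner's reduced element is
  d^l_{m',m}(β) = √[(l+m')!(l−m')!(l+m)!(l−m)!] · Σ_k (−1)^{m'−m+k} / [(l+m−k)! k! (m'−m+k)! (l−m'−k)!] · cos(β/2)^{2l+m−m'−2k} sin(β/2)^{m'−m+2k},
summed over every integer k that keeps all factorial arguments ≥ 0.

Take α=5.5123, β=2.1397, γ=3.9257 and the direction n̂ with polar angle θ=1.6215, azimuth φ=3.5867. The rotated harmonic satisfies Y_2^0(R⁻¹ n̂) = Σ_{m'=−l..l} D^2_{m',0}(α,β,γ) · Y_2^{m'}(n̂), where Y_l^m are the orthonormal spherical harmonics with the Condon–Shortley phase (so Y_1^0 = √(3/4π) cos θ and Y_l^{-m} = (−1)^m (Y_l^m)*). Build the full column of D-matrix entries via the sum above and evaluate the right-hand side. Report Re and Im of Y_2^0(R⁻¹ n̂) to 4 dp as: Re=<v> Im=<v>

Re=-0.2489 Im=0.0000

Need the full column D^2_{m',0} for m'=−2..2 at α=5.5123, β=2.1397, γ=3.9257.
cos(β/2)=0.480256, sin(β/2)=0.877128
d^2_{-2,0}: single k=2 term ⇒ +0.434658;  D = +0.012614-0.434475i
d^2_{-1,0}: k∈[1..2] ⇒ +0.237989 -0.793849 = -0.555860;  D = -0.398715+0.387307i
d^2_{0,0}: k∈[0..2] ⇒ +0.053197 -0.709793 +0.591906 = -0.064689;  D = -0.064689+0.000000i
d^2_{1,0}: k∈[0..1] ⇒ -0.237989 +0.793849 = +0.555860;  D = +0.398715+0.387307i
d^2_{2,0}: single k=0 term ⇒ +0.434658;  D = +0.012614+0.434475i
Y_2^{m'}(θ=1.6215,φ=3.5867) and Σ D·Y over m':
  (+0.0126-0.4345i)·(+0.2424-0.2994i)  (-0.3987+0.3873i)·(+0.0353-0.0168i)  (-0.0647+0.0000i)·(-0.3130+0.0000i)  (+0.3987+0.3873i)·(-0.0353-0.0168i)  (+0.0126+0.4345i)·(+0.2424+0.2994i)
Y_2^0(R⁻¹ n̂) = -0.248942+0.000000i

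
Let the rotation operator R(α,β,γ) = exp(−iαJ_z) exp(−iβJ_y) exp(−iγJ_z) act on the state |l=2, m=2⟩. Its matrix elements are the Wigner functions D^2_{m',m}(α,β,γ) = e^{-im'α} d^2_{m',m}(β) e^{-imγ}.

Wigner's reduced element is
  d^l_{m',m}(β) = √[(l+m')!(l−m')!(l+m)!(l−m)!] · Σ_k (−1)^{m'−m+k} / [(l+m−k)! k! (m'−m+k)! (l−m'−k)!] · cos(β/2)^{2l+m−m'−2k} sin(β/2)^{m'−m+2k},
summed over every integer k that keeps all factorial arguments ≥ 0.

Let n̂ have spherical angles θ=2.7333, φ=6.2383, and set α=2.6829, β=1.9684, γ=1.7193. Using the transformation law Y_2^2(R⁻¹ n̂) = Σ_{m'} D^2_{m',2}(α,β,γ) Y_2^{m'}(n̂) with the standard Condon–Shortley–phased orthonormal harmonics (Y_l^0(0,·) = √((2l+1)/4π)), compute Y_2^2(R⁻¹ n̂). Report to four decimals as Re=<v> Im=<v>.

Re=-0.3148 Im=0.2236

Need the full column D^2_{m',2} for m'=−2..2 at α=2.6829, β=1.9684, γ=1.7193.
cos(β/2)=0.553530, sin(β/2)=0.832830
d^2_{-2,2}: single k=4 term ⇒ +0.481088;  D = -0.167855+0.450855i
d^2_{-1,2}: single k=3 term ⇒ +0.639498;  D = +0.465421-0.438567i
d^2_{0,2}: single k=2 term ⇒ +0.520558;  D = -0.497767+0.152347i
d^2_{1,2}: single k=1 term ⇒ +0.282494;  D = +0.278809+0.045476i
d^2_{2,2}: single k=0 term ⇒ +0.093878;  D = -0.076385-0.054575i
Y_2^{m'}(θ=2.7333,φ=6.2383) and Σ D·Y over m':
  (-0.1679+0.4509i)·(+0.0606+0.0055i)  (+0.4654-0.4386i)·(-0.2812-0.0126i)  (-0.4978+0.1523i)·(+0.4816+0.0000i)  (+0.2788+0.0455i)·(+0.2812-0.0126i)  (-0.0764-0.0546i)·(+0.0606-0.0055i)
Y_2^2(R⁻¹ n̂) = -0.314757+0.223638i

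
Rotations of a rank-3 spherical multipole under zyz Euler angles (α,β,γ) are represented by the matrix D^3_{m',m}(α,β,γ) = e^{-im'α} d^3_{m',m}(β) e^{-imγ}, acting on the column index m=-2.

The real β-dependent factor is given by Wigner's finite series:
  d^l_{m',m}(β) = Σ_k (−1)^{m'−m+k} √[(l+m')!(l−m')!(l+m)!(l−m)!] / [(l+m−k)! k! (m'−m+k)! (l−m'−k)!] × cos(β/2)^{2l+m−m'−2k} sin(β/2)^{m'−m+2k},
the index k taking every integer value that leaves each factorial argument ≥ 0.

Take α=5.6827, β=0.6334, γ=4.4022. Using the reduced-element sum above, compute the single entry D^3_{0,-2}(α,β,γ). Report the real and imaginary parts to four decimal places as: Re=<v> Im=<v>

Re=-0.3146 Im=0.2248

Split into d^3_{0,-2}(β=0.6334) × two z-phases.
c=cos(0.6334/2)=0.950268, s=sin(0.6334/2)=0.311432; N=√[6·6·1·120]=65.726707
k∈{0,1} keeps every argument non-negative
  k=0: (−1)^2·65.7267/(12)·0.9503^4·0.3114^2 = +0.433185
  k=1: (−1)^3·65.7267/(12)·0.9503^2·0.3114^4 = -0.046527
d^3_{0,-2}(0.6334) = +0.433185 -0.046527 = +0.386657
D = (+1.000000+0.000000i)·(+0.386657)·(-0.813659+0.581343i) = -0.314607+0.224780i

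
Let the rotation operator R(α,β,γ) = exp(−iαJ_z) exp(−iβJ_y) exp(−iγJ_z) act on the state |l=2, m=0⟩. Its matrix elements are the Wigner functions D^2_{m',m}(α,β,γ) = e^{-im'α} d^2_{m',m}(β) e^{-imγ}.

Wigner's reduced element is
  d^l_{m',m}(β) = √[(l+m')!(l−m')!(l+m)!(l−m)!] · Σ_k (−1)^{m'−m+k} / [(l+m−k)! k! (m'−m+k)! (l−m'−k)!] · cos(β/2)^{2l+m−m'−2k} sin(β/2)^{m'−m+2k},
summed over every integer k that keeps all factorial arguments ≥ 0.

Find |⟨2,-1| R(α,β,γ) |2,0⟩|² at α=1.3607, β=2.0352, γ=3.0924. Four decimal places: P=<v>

P=0.2405

D^2_{-1,0}(1.3607,2.0352,3.0924) = e^{-i·-1·1.3607}·d^2_{-1,0}(2.0352)·e^{-i·0·3.0924}. Compute d first:
Half-angle: c=0.525410, s=0.850849. N=√(1·6·2·2)=4.898979
k∈{1,2} keeps every argument non-negative
  k=1: (−1)^0·4.8990/(2)·0.5254^3·0.8508^1 = +0.302289
  k=2: (−1)^1·4.8990/(2)·0.5254^1·0.8508^3 = -0.792742
d^2_{-1,0}(2.0352) = +0.302289 -0.792742 = -0.490453
|D^2_{-1,0}|² = |d^2_{-1,0}(β)|² = (-0.490453)² = 0.240544 (the z-rotation phases have unit modulus)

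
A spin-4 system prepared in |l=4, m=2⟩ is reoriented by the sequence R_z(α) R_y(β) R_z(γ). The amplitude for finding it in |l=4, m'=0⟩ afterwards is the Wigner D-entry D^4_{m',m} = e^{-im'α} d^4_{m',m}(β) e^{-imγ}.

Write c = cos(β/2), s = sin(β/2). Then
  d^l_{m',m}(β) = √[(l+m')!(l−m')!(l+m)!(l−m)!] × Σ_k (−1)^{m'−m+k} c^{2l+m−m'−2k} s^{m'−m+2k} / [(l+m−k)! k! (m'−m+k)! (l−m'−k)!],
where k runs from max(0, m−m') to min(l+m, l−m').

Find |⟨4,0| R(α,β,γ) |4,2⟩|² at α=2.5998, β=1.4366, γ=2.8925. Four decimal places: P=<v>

P=0.1153

D^4_{0,2}(2.5998,1.4366,2.8925) = e^{-i·0·2.5998}·d^4_{0,2}(1.4366)·e^{-i·2·2.8925}. Compute d first:
Half-angle: c=0.752926, s=0.658106. N=√(24·24·720·2)=910.735966
Admissible k: 2..4 (factorial args all ≥0)
  k=2: (−1)^0·910.7360/(96)·0.7529^6·0.6581^2 = +0.748557
  k=3: (−1)^1·910.7360/(36)·0.7529^4·0.6581^4 = -1.525038
  k=4: (−1)^2·910.7360/(96)·0.7529^2·0.6581^6 = +0.436917
d^4_{0,2}(1.4366) = +0.748557 -1.525038 +0.436917 = -0.339564
|D^4_{0,2}|² = |d^4_{0,2}(β)|² = (-0.339564)² = 0.115304 (the z-rotation phases have unit modulus)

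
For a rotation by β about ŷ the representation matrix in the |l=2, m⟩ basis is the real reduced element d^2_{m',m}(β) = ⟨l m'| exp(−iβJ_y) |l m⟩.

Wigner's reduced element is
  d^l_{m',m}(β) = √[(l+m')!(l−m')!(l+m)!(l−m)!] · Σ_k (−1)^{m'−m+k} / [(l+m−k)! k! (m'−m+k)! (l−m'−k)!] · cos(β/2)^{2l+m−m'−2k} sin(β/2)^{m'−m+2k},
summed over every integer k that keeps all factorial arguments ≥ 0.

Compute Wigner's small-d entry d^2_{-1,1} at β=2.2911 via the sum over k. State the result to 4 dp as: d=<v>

d^2_{-1,1}(β=2.2911) via Wigner's sum:
c=cos(2.2911/2)=0.412545, s=sin(2.2911/2)=0.910937; N=√[1·6·6·1]=6.000000
k: max(0,(1)−(-1))=2 … min(2+(1),2−(-1))=3
  k=2: (−1)^0·6.0000/(2)·0.4125^2·0.9109^2 = +0.423683
  k=3: (−1)^1·6.0000/(6)·0.4125^0·0.9109^4 = -0.688579
d^2_{-1,1}(2.2911) = +0.423683 -0.688579 = -0.264896

d=-0.2649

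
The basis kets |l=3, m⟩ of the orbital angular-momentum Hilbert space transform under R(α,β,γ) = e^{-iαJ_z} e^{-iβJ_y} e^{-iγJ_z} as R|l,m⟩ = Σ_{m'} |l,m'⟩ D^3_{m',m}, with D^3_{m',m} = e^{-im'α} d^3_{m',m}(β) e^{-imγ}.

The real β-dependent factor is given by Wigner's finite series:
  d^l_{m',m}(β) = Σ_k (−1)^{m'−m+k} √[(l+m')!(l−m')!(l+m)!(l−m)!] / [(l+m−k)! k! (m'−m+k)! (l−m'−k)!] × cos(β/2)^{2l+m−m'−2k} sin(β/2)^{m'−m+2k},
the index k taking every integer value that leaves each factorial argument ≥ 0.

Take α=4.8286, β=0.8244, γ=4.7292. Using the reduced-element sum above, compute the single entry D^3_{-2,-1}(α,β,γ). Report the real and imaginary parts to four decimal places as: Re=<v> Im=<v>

Re=-0.1246 Im=0.4896

Split into d^3_{-2,-1}(β=0.8244) × two z-phases.
With c≡cos(β/2)=0.916242 and s≡sin(β/2)=0.400626, N=[1·120·2·24]^{1/2}=75.894664
k: max(0,(-1)−(-2))=1 … min(3+(-1),3−(-2))=2
  k=1: (−1)^0·75.8947/(24)·0.9162^5·0.4006^1 = +0.818068
  k=2: (−1)^1·75.8947/(12)·0.9162^3·0.4006^3 = -0.312808
d^3_{-2,-1}(0.8244) = +0.818068 -0.312808 = +0.505260
Attach z-rotation phases: D = e^{-i(-2)(4.8286)}·(+0.505260)·e^{-i(-1)(4.7292)} = -0.124628+0.489648i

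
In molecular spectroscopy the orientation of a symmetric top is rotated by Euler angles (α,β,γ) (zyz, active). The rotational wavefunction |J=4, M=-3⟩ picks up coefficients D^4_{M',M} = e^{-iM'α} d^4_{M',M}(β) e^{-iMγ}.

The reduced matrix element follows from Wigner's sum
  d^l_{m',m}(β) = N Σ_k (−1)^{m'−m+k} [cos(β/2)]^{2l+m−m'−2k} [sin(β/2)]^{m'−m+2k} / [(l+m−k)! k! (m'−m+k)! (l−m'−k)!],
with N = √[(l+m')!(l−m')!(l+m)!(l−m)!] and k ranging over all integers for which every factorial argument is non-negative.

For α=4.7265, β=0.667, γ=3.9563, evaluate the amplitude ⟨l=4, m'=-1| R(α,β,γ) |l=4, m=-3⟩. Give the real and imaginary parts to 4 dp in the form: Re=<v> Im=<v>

Split into d^4_{-1,-3}(β=0.667) × two z-phases.
With c≡cos(β/2)=0.944902 and s≡sin(β/2)=0.327352, N=[6·120·1·5040]^{1/2}=1904.940944
k∈{0,1} keeps every argument non-negative
  k=0: (−1)^2·1904.9409/(240)·0.9449^6·0.3274^2 = +0.605372
  k=1: (−1)^3·1904.9409/(144)·0.9449^4·0.3274^4 = -0.121095
d^4_{-1,-3}(0.667) = +0.605372 -0.121095 = +0.484277
Phases: e^{-i·(-1)·4.7265}=+0.014111-0.999900i, e^{-i·(-3)·3.9563}=+0.766469-0.642281i ⇒ D=-0.305773-0.375535i

Re=-0.3058 Im=-0.3755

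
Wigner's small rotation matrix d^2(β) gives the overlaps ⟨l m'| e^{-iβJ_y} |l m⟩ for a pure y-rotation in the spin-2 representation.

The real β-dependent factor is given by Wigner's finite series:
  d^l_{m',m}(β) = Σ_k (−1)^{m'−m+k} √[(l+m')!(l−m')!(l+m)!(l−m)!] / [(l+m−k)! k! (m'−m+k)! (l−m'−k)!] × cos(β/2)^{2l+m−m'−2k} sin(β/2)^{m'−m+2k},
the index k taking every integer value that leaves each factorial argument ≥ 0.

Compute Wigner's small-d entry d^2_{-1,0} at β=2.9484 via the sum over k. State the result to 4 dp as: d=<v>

d=-0.2308

d^2_{-1,0}(β=2.9484) via Wigner's sum:
c=cos(2.9484/2)=0.096446, s=sin(2.9484/2)=0.995338; N=√[1·6·2·2]=4.898979
The bounds max(0,m−m')=1 and min(l+m,l−m')=2 give 2 terms
  k=1: (−1)^0·4.8990/(2)·0.0964^3·0.9953^1 = +0.002187
  k=2: (−1)^1·4.8990/(2)·0.0964^1·0.9953^3 = -0.232955
d^2_{-1,0}(2.9484) = +0.002187 -0.232955 = -0.230768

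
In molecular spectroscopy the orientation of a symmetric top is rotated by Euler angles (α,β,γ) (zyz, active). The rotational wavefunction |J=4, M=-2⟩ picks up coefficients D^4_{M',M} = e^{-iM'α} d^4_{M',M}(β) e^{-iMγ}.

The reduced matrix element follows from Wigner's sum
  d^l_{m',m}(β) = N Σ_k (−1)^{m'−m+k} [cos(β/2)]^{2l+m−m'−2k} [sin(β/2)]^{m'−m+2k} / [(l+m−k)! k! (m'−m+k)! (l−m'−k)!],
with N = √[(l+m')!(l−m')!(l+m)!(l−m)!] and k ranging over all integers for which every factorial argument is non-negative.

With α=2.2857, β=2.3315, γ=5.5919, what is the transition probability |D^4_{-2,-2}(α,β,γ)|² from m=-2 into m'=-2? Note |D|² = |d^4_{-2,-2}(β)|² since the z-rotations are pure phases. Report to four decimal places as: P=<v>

First d^4_{-2,-2}(β=2.3315), then the phase factors e^{-i(-2)α} and e^{-i(-2)γ}:
c=cos(2.3315/2)=0.394061, s=sin(2.3315/2)=0.919084; N=√[2·720·2·720]=1440.000000
k∈{0,1,2} keeps every argument non-negative
  k=0: (−1)^0·1440.0000/(1440)·0.3941^8·0.9191^0 = +0.000581
  k=1: (−1)^1·1440.0000/(120)·0.3941^6·0.9191^2 = -0.037956
  k=2: (−1)^2·1440.0000/(96)·0.3941^4·0.9191^4 = +0.258088
d^4_{-2,-2}(2.3315) = +0.000581 -0.037956 +0.258088 = +0.220714
|D^4_{-2,-2}|² = |d^4_{-2,-2}(β)|² = (+0.220714)² = 0.048715 (the z-rotation phases have unit modulus)

P=0.0487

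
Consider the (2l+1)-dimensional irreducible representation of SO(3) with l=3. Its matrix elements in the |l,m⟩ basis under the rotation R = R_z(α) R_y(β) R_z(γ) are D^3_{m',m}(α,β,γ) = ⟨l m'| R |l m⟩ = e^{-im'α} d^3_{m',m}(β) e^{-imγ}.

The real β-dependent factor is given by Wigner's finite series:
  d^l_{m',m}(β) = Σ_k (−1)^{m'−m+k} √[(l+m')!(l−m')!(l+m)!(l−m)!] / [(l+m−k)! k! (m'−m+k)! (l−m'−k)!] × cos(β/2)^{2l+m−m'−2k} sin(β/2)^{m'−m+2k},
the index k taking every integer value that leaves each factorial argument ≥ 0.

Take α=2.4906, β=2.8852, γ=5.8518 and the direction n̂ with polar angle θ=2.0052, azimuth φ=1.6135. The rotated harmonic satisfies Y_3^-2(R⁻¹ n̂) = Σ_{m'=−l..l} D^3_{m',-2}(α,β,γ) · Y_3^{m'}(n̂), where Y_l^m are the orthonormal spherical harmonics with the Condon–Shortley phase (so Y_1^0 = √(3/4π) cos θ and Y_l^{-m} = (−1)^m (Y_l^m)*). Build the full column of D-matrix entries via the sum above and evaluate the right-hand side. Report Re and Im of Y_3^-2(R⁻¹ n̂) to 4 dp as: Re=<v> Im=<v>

Need the full column D^3_{m',-2} for m'=−3..3 at α=2.4906, β=2.8852, γ=5.8518.
cos(β/2)=0.127845, sin(β/2)=0.991794
d^3_{-3,-2}: single k=1 term ⇒ +0.000083;  D = +0.000079+0.000027i
d^3_{-2,-2}: k∈[0..1] ⇒ +0.000004 -0.001314 = -0.001310;  D = +0.000733+0.001085i
d^3_{-1,-2}: k∈[0..1] ⇒ -0.000107 +0.012893 = +0.012786;  D = -0.000729+0.012765i
d^3_{0,-2}: k∈[0..1] ⇒ +0.001439 -0.086620 = -0.085181;  D = -0.055396+0.064707i
d^3_{1,-2}: k∈[0..1] ⇒ -0.012893 +0.387965 = +0.375072;  D = -0.366693+0.078840i
d^3_{2,-2}: k∈[0..1] ⇒ +0.079073 -0.951764 = -0.872691;  D = -0.789860-0.371093i
d^3_{3,-2}: single k=0 term ⇒ -0.300517;  D = +0.138929+0.266475i
Y_3^{m'}(θ=2.0052,φ=1.6135) and Σ D·Y over m':
  (+0.0001+0.0000i)·(+0.0398+0.3089i)  (+0.0007+0.0011i)·(+0.3526-0.0302i)  (-0.0007+0.0128i)·(+0.0014+0.0335i)  (-0.0554+0.0647i)·(+0.3321+0.0000i)  (-0.3667+0.0788i)·(-0.0014+0.0335i)  (-0.7899-0.3711i)·(+0.3526+0.0302i)  (+0.1389+0.2665i)·(-0.0398+0.3089i)
Y_3^-2(R⁻¹ n̂) = -0.375826-0.112928i

Re=-0.3758 Im=-0.1129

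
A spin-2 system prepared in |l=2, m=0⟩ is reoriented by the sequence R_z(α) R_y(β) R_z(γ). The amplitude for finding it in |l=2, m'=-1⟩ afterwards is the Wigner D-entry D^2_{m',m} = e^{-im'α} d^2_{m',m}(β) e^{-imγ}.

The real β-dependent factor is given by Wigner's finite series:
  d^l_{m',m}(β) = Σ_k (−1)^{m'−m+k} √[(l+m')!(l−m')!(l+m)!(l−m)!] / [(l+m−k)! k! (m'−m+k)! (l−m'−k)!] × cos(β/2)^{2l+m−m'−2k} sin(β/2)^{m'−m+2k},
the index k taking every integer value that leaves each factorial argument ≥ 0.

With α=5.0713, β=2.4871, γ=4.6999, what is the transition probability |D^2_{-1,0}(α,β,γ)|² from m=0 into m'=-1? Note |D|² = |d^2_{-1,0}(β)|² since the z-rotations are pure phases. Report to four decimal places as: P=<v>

First d^2_{-1,0}(β=2.4871), then the phase factors e^{-i(-1)α} and e^{-i(0)γ}:
c=cos(2.4871/2)=0.321437, s=sin(2.4871/2)=0.946931; N=√[1·6·2·2]=4.898979
k: max(0,(0)−(-1))=1 … min(2+(0),2−(-1))=2
  k=1: (−1)^0·4.8990/(2)·0.3214^3·0.9469^1 = +0.077034
  k=2: (−1)^1·4.8990/(2)·0.3214^1·0.9469^3 = -0.668538
d^2_{-1,0}(2.4871) = +0.077034 -0.668538 = -0.591505
|D^2_{-1,0}|² = |d^2_{-1,0}(β)|² = (-0.591505)² = 0.349878 (the z-rotation phases have unit modulus)

P=0.3499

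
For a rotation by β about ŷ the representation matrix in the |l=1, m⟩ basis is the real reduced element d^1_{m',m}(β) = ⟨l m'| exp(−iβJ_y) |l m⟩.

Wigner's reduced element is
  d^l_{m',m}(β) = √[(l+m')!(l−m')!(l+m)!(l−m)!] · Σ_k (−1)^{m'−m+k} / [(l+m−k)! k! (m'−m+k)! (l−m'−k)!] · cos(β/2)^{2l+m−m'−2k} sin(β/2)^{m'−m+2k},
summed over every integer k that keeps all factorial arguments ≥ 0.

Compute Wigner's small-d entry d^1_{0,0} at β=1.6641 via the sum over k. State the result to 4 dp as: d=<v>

d=-0.0932

d^1_{0,0}(β=1.6641) via Wigner's sum:
Half-angle: c=0.673362, s=0.739313. N=√(1·1·1·1)=1.000000
k∈{0,1} keeps every argument non-negative
  k=0: (−1)^0·1.0000/(1)·0.6734^2·0.7393^0 = +0.453416
  k=1: (−1)^1·1.0000/(1)·0.6734^0·0.7393^2 = -0.546584
d^1_{0,0}(1.6641) = +0.453416 -0.546584 = -0.093168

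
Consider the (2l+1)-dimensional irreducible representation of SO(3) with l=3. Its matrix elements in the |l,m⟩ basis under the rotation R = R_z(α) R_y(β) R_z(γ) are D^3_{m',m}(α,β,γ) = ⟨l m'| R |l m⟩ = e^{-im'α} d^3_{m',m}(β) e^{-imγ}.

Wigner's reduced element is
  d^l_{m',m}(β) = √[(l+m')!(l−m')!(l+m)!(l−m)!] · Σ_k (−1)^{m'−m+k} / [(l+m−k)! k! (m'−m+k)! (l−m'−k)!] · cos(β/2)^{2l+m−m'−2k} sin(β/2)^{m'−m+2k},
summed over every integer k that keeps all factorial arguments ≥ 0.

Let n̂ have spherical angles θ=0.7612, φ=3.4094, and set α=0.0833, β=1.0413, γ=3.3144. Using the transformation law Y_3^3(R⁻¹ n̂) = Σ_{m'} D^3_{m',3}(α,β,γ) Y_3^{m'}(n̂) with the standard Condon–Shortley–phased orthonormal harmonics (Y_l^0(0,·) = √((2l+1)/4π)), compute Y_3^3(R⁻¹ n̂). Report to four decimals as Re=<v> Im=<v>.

Need the full column D^3_{m',3} for m'=−3..3 at α=0.0833, β=1.0413, γ=3.3144.
cos(β/2)=0.867496, sin(β/2)=0.497444
d^3_{-3,3}: single k=6 term ⇒ +0.015152;  D = -0.014609+0.004020i
d^3_{-2,3}: single k=5 term ⇒ +0.064724;  D = -0.060759+0.022304i
d^3_{-1,3}: single k=4 term ⇒ +0.178467;  D = -0.161837+0.075228i
d^3_{0,3}: single k=3 term ⇒ +0.359377;  D = -0.312156+0.178075i
d^3_{1,3}: single k=2 term ⇒ +0.542755;  D = -0.447427+0.307234i
d^3_{2,3}: single k=1 term ⇒ +0.598628;  D = -0.463581+0.378746i
d^3_{3,3}: single k=0 term ⇒ +0.426192;  D = -0.306465+0.296173i
Y_3^{m'}(θ=0.7612,φ=3.4094) and Σ D·Y over m':
  (-0.0146+0.0040i)·(-0.0951+0.0986i)  (-0.0608+0.0223i)·(+0.3028-0.1797i)  (-0.1618+0.0752i)·(-0.3485+0.0956i)  (-0.3122+0.1781i)·(-0.1024+0.0000i)  (-0.4474+0.3072i)·(+0.3485+0.0956i)  (-0.4636+0.3787i)·(+0.3028+0.1797i)  (-0.3065+0.2962i)·(+0.0951+0.0986i)
Y_3^3(R⁻¹ n̂) = -0.384250+0.049524i

Re=-0.3843 Im=0.0495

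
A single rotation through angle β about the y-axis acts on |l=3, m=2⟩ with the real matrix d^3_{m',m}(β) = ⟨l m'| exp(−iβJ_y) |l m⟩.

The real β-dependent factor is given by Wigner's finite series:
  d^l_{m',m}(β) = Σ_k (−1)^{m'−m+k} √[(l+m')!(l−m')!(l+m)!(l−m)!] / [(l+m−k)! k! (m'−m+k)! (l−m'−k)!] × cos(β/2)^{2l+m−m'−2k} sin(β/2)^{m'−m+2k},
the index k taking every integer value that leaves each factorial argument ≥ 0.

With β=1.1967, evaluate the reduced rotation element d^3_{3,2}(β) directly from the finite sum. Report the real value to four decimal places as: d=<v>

d^3_{3,2}(β=1.1967) via Wigner's sum:
Half-angle: c=0.826266, s=0.563280. N=√(720·1·120·1)=293.938769
k: max(0,(2)−(3))=0 … min(3+(2),3−(3))=0
  k=0: (−1)^1·293.9388/(120)·0.8263^5·0.5633^1 = -0.531373
d^3_{3,2}(1.1967) = -0.531373

d=-0.5314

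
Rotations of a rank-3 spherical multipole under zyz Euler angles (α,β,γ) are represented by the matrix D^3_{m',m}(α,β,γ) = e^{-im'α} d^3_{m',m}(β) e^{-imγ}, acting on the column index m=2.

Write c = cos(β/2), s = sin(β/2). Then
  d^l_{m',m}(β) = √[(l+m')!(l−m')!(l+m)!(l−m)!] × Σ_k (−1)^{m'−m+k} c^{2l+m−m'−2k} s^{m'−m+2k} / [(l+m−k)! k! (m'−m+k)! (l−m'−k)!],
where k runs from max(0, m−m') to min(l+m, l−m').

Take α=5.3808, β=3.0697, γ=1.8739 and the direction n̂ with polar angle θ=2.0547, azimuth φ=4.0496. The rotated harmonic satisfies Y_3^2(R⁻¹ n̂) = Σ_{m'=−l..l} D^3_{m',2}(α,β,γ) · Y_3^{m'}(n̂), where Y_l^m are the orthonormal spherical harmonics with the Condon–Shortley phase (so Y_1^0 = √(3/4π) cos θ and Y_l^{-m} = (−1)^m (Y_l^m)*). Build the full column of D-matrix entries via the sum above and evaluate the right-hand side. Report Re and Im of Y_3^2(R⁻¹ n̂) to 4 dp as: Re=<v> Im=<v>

Need the full column D^3_{m',2} for m'=−3..3 at α=5.3808, β=3.0697, γ=1.8739.
cos(β/2)=0.035939, sin(β/2)=0.999354
d^3_{-3,2}: single k=5 term ⇒ +0.087747;  D = +0.086456-0.014998i
d^3_{-2,2}: k∈[4..5] ⇒ +0.006441 -0.996130 = -0.989689;  D = -0.737085-0.660447i
d^3_{-1,2}: k∈[3..4] ⇒ +0.000293 -0.113281 = -0.112988;  D = +0.007024-0.112770i
d^3_{0,2}: k∈[2..3] ⇒ +0.000009 -0.007056 = -0.007047;  D = +0.005791-0.004015i
d^3_{1,2}: k∈[1..2] ⇒ +0.000000 -0.000293 = -0.000293;  D = +0.000280+0.000085i
d^3_{2,2}: k∈[0..1] ⇒ +0.000000 -0.000008 = -0.000008;  D = +0.000003+0.000008i
d^3_{3,2}: single k=0 term ⇒ -0.000000;  D = -0.000000+0.000000i
Y_3^{m'}(θ=2.0547,φ=4.0496) and Σ D·Y over m':
  (+0.0865-0.0150i)·(+0.2645+0.1174i)  (-0.7371-0.6604i)·(+0.0904+0.3614i)  (+0.0070-0.1128i)·(-0.0145+0.0185i)  (+0.0058-0.0040i)·(+0.3330+0.0000i)  (+0.0003+0.0001i)·(+0.0145+0.0185i)  (+0.0000+0.0000i)·(+0.0904-0.3614i)  (-0.0000+0.0000i)·(-0.2645+0.1174i)
Y_3^2(R⁻¹ n̂) = +0.200579-0.319512i

Re=0.2006 Im=-0.3195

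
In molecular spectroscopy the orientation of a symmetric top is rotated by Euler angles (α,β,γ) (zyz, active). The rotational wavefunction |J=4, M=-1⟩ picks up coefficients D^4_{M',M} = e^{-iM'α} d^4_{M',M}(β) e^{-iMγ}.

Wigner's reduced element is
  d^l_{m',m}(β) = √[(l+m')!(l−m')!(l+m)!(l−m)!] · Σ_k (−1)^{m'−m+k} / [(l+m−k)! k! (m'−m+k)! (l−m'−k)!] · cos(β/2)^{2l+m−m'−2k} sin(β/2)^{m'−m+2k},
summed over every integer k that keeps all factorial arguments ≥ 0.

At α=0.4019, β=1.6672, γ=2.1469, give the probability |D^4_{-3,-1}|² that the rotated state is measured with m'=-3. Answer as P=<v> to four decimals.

Split into d^4_{-3,-1}(β=1.6672) × two z-phases.
c=cos(1.6672/2)=0.672215, s=sin(1.6672/2)=0.740356; N=√[1·5040·6·120]=1904.940944
k∈{2,3} keeps every argument non-negative
  k=2: (−1)^0·1904.9409/(240)·0.6722^6·0.7404^2 = +0.401421
  k=3: (−1)^1·1904.9409/(144)·0.6722^4·0.7404^4 = -0.811548
d^4_{-3,-1}(1.6672) = +0.401421 -0.811548 = -0.410127
|D^4_{-3,-1}|² = |d^4_{-3,-1}(β)|² = (-0.410127)² = 0.168204 (the z-rotation phases have unit modulus)

P=0.1682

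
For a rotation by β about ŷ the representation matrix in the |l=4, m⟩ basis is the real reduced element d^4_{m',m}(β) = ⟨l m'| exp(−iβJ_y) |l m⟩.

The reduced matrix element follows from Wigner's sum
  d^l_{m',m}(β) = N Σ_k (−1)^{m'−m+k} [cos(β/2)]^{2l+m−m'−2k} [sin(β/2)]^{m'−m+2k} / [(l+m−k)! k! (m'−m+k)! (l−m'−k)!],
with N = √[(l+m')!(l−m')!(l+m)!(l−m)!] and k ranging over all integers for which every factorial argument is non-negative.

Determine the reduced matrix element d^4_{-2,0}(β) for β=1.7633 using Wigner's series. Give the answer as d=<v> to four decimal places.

d^4_{-2,0}(β=1.7633) via Wigner's sum:
With c≡cos(β/2)=0.635879 and s≡sin(β/2)=0.771789, N=[2·720·24·24]^{1/2}=910.735966
k∈{2,3,4} keeps every argument non-negative
  k=2: (−1)^0·910.7360/(96)·0.6359^6·0.7718^2 = +0.373563
  k=3: (−1)^1·910.7360/(36)·0.6359^4·0.7718^4 = -1.467511
  k=4: (−1)^2·910.7360/(96)·0.6359^2·0.7718^6 = +0.810703
d^4_{-2,0}(1.7633) = +0.373563 -1.467511 +0.810703 = -0.283245

d=-0.2832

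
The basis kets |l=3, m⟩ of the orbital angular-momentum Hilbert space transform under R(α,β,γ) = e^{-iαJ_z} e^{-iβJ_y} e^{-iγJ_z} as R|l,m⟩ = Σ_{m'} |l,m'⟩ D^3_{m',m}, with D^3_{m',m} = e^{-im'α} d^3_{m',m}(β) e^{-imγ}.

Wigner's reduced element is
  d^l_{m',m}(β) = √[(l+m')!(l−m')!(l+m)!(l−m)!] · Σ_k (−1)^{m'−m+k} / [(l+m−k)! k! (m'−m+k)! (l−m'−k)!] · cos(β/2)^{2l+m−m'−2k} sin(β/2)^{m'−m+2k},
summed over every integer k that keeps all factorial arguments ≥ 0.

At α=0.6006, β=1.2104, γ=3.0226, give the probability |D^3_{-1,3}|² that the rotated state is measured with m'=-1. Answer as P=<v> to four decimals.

P=0.0753

Split into d^3_{-1,3}(β=1.2104) × two z-phases.
Half-angle: c=0.822388, s=0.568927. N=√(2·24·720·1)=185.903201
Admissible k: 4..4 (factorial args all ≥0)
  k=4: (−1)^0·185.9032/(48)·0.8224^2·0.5689^4 = +0.274425
d^3_{-1,3}(1.2104) = +0.274425
|D^3_{-1,3}|² = |d^3_{-1,3}(β)|² = (+0.274425)² = 0.075309 (the z-rotation phases have unit modulus)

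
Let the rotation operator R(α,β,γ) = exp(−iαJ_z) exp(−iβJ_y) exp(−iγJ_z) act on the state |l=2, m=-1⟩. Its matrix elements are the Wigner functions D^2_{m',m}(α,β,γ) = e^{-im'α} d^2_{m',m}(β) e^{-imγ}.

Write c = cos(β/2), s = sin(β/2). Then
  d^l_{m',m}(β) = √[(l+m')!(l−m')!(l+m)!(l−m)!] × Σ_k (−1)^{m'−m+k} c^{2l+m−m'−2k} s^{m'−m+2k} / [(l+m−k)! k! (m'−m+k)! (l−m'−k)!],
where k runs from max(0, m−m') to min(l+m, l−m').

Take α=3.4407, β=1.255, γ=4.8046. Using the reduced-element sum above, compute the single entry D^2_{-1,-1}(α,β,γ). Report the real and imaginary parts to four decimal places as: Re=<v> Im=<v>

D^2_{-1,-1}(3.4407,1.255,4.8046) = e^{-i·-1·3.4407}·d^2_{-1,-1}(1.255)·e^{-i·-1·4.8046}. Compute d first:
c=cos(1.255/2)=0.809498, s=sin(1.255/2)=0.587123; N=√[1·6·1·6]=6.000000
k: max(0,(-1)−(-1))=0 … min(2+(-1),2−(-1))=1
  k=0: (−1)^0·6.0000/(6)·0.8095^4·0.5871^0 = +0.429401
  k=1: (−1)^1·6.0000/(2)·0.8095^2·0.5871^2 = -0.677658
d^2_{-1,-1}(1.255) = +0.429401 -0.677658 = -0.248257
Phases: e^{-i·(-1)·3.4407}=-0.955600-0.294667i, e^{-i·(-1)·4.8046}=+0.092080-0.995752i ⇒ D=+0.094687-0.229491i

Re=0.0947 Im=-0.2295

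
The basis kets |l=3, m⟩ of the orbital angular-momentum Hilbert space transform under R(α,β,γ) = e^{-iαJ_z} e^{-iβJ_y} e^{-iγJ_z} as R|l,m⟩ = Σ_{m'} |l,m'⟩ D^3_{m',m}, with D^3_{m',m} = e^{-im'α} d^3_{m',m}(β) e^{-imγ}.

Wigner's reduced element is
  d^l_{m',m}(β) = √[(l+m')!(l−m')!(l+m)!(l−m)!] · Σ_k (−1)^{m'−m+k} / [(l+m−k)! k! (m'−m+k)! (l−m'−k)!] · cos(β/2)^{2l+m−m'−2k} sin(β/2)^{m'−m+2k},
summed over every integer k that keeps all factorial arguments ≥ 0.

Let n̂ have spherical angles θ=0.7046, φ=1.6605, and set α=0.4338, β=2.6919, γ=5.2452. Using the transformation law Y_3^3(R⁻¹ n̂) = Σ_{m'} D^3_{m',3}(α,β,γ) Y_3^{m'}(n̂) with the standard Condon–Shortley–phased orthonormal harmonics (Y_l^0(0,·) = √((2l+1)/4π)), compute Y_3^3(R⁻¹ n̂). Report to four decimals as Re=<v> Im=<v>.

Need the full column D^3_{m',3} for m'=−3..3 at α=0.4338, β=2.6919, γ=5.2452.
cos(β/2)=0.222957, sin(β/2)=0.974828
d^3_{-3,3}: single k=6 term ⇒ +0.858161;  D = -0.251171-0.820582i
d^3_{-2,3}: single k=5 term ⇒ +0.480769;  D = -0.320909-0.357990i
d^3_{-1,3}: single k=4 term ⇒ +0.173860;  D = -0.159715-0.068690i
d^3_{0,3}: single k=3 term ⇒ +0.045916;  D = -0.045898+0.001269i
d^3_{1,3}: single k=2 term ⇒ +0.009095;  D = -0.008143+0.004049i
d^3_{2,3}: single k=1 term ⇒ +0.001316;  D = -0.000823+0.001027i
d^3_{3,3}: single k=0 term ⇒ +0.000123;  D = -0.000029+0.000119i
Y_3^{m'}(θ=0.7046,φ=1.6605) and Σ D·Y over m':
  (-0.2512-0.8206i)·(+0.0301+0.1093i)  (-0.3209-0.3580i)·(-0.3214+0.0583i)  (-0.1597-0.0687i)·(-0.0357-0.3966i)  (-0.0459+0.0013i)·(-0.0278+0.0000i)  (-0.0081+0.0040i)·(+0.0357-0.3966i)  (-0.0008+0.0010i)·(-0.3214-0.0583i)  (-0.0000+0.0001i)·(-0.0301+0.1093i)
Y_3^3(R⁻¹ n̂) = +0.187496+0.113014i

Re=0.1875 Im=0.1130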